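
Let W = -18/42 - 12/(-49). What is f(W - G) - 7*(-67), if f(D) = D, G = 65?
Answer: 19787/49 ≈ 403.82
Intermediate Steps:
W = -9/49 (W = -18*1/42 - 12*(-1/49) = -3/7 + 12/49 = -9/49 ≈ -0.18367)
f(W - G) - 7*(-67) = (-9/49 - 1*65) - 7*(-67) = (-9/49 - 65) + 469 = -3194/49 + 469 = 19787/49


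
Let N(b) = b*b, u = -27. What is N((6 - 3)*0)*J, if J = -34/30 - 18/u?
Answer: 0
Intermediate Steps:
J = -7/15 (J = -34/30 - 18/(-27) = -34*1/30 - 18*(-1/27) = -17/15 + 2/3 = -7/15 ≈ -0.46667)
N(b) = b**2
N((6 - 3)*0)*J = ((6 - 3)*0)**2*(-7/15) = (3*0)**2*(-7/15) = 0**2*(-7/15) = 0*(-7/15) = 0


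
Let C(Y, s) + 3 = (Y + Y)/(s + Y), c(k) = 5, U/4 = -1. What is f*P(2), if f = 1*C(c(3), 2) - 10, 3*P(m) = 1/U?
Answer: 27/28 ≈ 0.96429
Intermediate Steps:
U = -4 (U = 4*(-1) = -4)
P(m) = -1/12 (P(m) = (1/3)/(-4) = (1/3)*(-1/4) = -1/12)
C(Y, s) = -3 + 2*Y/(Y + s) (C(Y, s) = -3 + (Y + Y)/(s + Y) = -3 + (2*Y)/(Y + s) = -3 + 2*Y/(Y + s))
f = -81/7 (f = 1*((-1*5 - 3*2)/(5 + 2)) - 10 = 1*((-5 - 6)/7) - 10 = 1*((1/7)*(-11)) - 10 = 1*(-11/7) - 10 = -11/7 - 10 = -81/7 ≈ -11.571)
f*P(2) = -81/7*(-1/12) = 27/28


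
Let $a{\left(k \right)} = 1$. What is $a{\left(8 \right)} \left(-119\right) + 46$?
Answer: $-73$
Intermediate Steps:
$a{\left(8 \right)} \left(-119\right) + 46 = 1 \left(-119\right) + 46 = -119 + 46 = -73$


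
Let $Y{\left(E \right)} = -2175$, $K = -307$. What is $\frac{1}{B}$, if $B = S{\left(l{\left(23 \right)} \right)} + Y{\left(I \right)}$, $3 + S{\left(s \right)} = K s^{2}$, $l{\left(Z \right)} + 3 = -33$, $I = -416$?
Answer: $- \frac{1}{400050} \approx -2.4997 \cdot 10^{-6}$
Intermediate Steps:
$l{\left(Z \right)} = -36$ ($l{\left(Z \right)} = -3 - 33 = -36$)
$S{\left(s \right)} = -3 - 307 s^{2}$
$B = -400050$ ($B = \left(-3 - 307 \left(-36\right)^{2}\right) - 2175 = \left(-3 - 397872\right) - 2175 = -397875 - 2175 = -400050$)
$\frac{1}{B} = \frac{1}{-400050} = - \frac{1}{400050}$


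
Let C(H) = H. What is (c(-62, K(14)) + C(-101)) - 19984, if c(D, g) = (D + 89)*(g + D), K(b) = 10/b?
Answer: -152178/7 ≈ -21740.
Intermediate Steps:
c(D, g) = (89 + D)*(D + g)
(c(-62, K(14)) + C(-101)) - 19984 = (((-62)**2 + 89*(-62) + 89*(10/14) - 620/14) - 101) - 19984 = ((3844 - 5518 + 89*(10*(1/14)) - 620/14) - 101) - 19984 = ((3844 - 5518 + 89*(5/7) - 62*5/7) - 101) - 19984 = ((3844 - 5518 + 445/7 - 310/7) - 101) - 19984 = (-11583/7 - 101) - 19984 = -12290/7 - 19984 = -152178/7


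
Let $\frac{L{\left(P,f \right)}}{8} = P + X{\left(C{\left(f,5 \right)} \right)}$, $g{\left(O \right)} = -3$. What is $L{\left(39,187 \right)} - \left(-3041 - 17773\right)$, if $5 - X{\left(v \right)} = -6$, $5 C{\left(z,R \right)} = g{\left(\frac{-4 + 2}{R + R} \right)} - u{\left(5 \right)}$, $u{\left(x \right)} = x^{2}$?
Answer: $21214$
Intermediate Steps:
$C{\left(z,R \right)} = - \frac{28}{5}$ ($C{\left(z,R \right)} = \frac{-3 - 5^{2}}{5} = \frac{-3 - 25}{5} = \frac{1}{5} \left(-28\right) = - \frac{28}{5}$)
$X{\left(v \right)} = 11$ ($X{\left(v \right)} = 5 - -6 = 5 + 6 = 11$)
$L{\left(P,f \right)} = 88 + 8 P$ ($L{\left(P,f \right)} = 8 \left(P + 11\right) = 8 \left(11 + P\right) = 88 + 8 P$)
$L{\left(39,187 \right)} - \left(-3041 - 17773\right) = \left(88 + 8 \cdot 39\right) - \left(-3041 - 17773\right) = \left(88 + 312\right) - \left(-3041 - 17773\right) = 400 - -20814 = 400 + 20814 = 21214$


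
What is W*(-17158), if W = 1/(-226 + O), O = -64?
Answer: 8579/145 ≈ 59.166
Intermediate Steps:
W = -1/290 (W = 1/(-226 - 64) = 1/(-290) = -1/290 ≈ -0.0034483)
W*(-17158) = -1/290*(-17158) = 8579/145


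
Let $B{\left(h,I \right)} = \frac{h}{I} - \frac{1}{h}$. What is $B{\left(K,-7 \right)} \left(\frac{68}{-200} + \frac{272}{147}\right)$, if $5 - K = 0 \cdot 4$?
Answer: $- \frac{177616}{128625} \approx -1.3809$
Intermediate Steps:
$K = 5$ ($K = 5 - 0 \cdot 4 = 5 - 0 = 5 + 0 = 5$)
$B{\left(h,I \right)} = - \frac{1}{h} + \frac{h}{I}$
$B{\left(K,-7 \right)} \left(\frac{68}{-200} + \frac{272}{147}\right) = \left(- \frac{1}{5} + \frac{5}{-7}\right) \left(\frac{68}{-200} + \frac{272}{147}\right) = \left(\left(-1\right) \frac{1}{5} + 5 \left(- \frac{1}{7}\right)\right) \left(68 \left(- \frac{1}{200}\right) + 272 \cdot \frac{1}{147}\right) = \left(- \frac{1}{5} - \frac{5}{7}\right) \left(- \frac{17}{50} + \frac{272}{147}\right) = \left(- \frac{32}{35}\right) \frac{11101}{7350} = - \frac{177616}{128625}$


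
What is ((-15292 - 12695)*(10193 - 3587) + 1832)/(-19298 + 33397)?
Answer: -184880290/14099 ≈ -13113.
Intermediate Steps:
((-15292 - 12695)*(10193 - 3587) + 1832)/(-19298 + 33397) = (-27987*6606 + 1832)/14099 = (-184882122 + 1832)*(1/14099) = -184880290*1/14099 = -184880290/14099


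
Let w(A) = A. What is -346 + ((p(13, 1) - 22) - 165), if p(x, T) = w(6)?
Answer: -527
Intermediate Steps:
p(x, T) = 6
-346 + ((p(13, 1) - 22) - 165) = -346 + ((6 - 22) - 165) = -346 + (-16 - 165) = -346 - 181 = -527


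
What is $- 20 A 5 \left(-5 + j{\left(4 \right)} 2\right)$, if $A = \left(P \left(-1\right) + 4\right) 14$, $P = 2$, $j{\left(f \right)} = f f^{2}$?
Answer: $-344400$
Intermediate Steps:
$j{\left(f \right)} = f^{3}$
$A = 28$ ($A = \left(2 \left(-1\right) + 4\right) 14 = \left(-2 + 4\right) 14 = 2 \cdot 14 = 28$)
$- 20 A 5 \left(-5 + j{\left(4 \right)} 2\right) = \left(-20\right) 28 \cdot 5 \left(-5 + 4^{3} \cdot 2\right) = - 560 \cdot 5 \left(-5 + 64 \cdot 2\right) = - 560 \cdot 5 \left(-5 + 128\right) = - 560 \cdot 5 \cdot 123 = \left(-560\right) 615 = -344400$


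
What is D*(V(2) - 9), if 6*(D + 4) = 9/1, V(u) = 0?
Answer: 45/2 ≈ 22.500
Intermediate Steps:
D = -5/2 (D = -4 + (9/1)/6 = -4 + (9*1)/6 = -4 + (1/6)*9 = -4 + 3/2 = -5/2 ≈ -2.5000)
D*(V(2) - 9) = -5*(0 - 9)/2 = -5/2*(-9) = 45/2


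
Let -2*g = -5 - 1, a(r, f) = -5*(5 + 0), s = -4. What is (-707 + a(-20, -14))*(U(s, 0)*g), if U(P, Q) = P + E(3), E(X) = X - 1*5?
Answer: 13176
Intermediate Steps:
E(X) = -5 + X (E(X) = X - 5 = -5 + X)
a(r, f) = -25 (a(r, f) = -5*5 = -25)
U(P, Q) = -2 + P (U(P, Q) = P + (-5 + 3) = P - 2 = -2 + P)
g = 3 (g = -(-5 - 1)/2 = -1/2*(-6) = 3)
(-707 + a(-20, -14))*(U(s, 0)*g) = (-707 - 25)*((-2 - 4)*3) = -(-4392)*3 = -732*(-18) = 13176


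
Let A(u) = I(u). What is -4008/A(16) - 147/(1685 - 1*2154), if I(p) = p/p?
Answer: -268515/67 ≈ -4007.7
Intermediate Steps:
I(p) = 1
A(u) = 1
-4008/A(16) - 147/(1685 - 1*2154) = -4008/1 - 147/(1685 - 1*2154) = -4008*1 - 147/(1685 - 2154) = -4008 - 147/(-469) = -4008 - 147*(-1/469) = -4008 + 21/67 = -268515/67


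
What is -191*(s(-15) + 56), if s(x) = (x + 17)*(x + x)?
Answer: 764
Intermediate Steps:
s(x) = 2*x*(17 + x) (s(x) = (17 + x)*(2*x) = 2*x*(17 + x))
-191*(s(-15) + 56) = -191*(2*(-15)*(17 - 15) + 56) = -191*(2*(-15)*2 + 56) = -191*(-60 + 56) = -191*(-4) = 764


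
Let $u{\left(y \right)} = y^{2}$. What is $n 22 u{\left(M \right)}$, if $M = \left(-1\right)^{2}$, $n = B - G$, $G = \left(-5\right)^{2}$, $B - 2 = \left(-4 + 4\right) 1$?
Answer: $-506$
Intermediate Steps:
$B = 2$ ($B = 2 + \left(-4 + 4\right) 1 = 2 + 0 \cdot 1 = 2 + 0 = 2$)
$G = 25$
$n = -23$ ($n = 2 - 25 = -23$)
$M = 1$
$n 22 u{\left(M \right)} = \left(-23\right) 22 \cdot 1^{2} = \left(-506\right) 1 = -506$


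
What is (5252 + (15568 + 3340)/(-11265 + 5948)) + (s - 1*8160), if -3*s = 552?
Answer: -16459072/5317 ≈ -3095.6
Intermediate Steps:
s = -184 (s = -⅓*552 = -184)
(5252 + (15568 + 3340)/(-11265 + 5948)) + (s - 1*8160) = (5252 + (15568 + 3340)/(-11265 + 5948)) + (-184 - 1*8160) = (5252 + 18908/(-5317)) + (-184 - 8160) = (5252 + 18908*(-1/5317)) - 8344 = (5252 - 18908/5317) - 8344 = 27905976/5317 - 8344 = -16459072/5317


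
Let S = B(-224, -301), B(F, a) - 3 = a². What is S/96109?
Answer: 90604/96109 ≈ 0.94272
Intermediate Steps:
B(F, a) = 3 + a²
S = 90604 (S = 3 + (-301)² = 3 + 90601 = 90604)
S/96109 = 90604/96109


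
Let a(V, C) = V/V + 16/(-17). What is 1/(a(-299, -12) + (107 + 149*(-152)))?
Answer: -17/383196 ≈ -4.4364e-5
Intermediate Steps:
a(V, C) = 1/17 (a(V, C) = 1 + 16*(-1/17) = 1 - 16/17 = 1/17)
1/(a(-299, -12) + (107 + 149*(-152))) = 1/(1/17 + (107 + 149*(-152))) = 1/(1/17 + (107 - 22648)) = 1/(1/17 - 22541) = 1/(-383196/17) = -17/383196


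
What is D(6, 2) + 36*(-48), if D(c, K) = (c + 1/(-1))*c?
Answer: -1698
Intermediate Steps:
D(c, K) = c*(-1 + c) (D(c, K) = (c + 1*(-1))*c = (c - 1)*c = (-1 + c)*c = c*(-1 + c))
D(6, 2) + 36*(-48) = 6*(-1 + 6) + 36*(-48) = 6*5 - 1728 = 30 - 1728 = -1698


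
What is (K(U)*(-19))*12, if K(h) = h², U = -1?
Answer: -228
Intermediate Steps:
(K(U)*(-19))*12 = ((-1)²*(-19))*12 = (1*(-19))*12 = -19*12 = -228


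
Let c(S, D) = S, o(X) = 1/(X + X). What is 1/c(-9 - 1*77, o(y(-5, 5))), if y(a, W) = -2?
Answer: -1/86 ≈ -0.011628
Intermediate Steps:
o(X) = 1/(2*X)
1/c(-9 - 1*77, o(y(-5, 5))) = 1/(-9 - 1*77) = 1/(-9 - 77) = 1/(-86) = -1/86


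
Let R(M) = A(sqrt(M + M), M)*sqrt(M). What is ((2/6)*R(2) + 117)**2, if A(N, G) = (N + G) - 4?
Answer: 13689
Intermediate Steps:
A(N, G) = -4 + G + N (A(N, G) = (G + N) - 4 = -4 + G + N)
R(M) = sqrt(M)*(-4 + M + sqrt(2)*sqrt(M)) (R(M) = (-4 + M + sqrt(M + M))*sqrt(M) = (-4 + M + sqrt(2*M))*sqrt(M) = (-4 + M + sqrt(2)*sqrt(M))*sqrt(M) = sqrt(M)*(-4 + M + sqrt(2)*sqrt(M)))
((2/6)*R(2) + 117)**2 = ((2/6)*(sqrt(2)*(-4 + 2 + sqrt(2)*sqrt(2))) + 117)**2 = ((2*(1/6))*(sqrt(2)*(-4 + 2 + 2)) + 117)**2 = ((sqrt(2)*0)/3 + 117)**2 = ((1/3)*0 + 117)**2 = (0 + 117)**2 = 117**2 = 13689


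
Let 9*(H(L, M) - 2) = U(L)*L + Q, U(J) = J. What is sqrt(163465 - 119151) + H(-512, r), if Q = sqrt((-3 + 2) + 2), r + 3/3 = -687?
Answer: 262163/9 + sqrt(44314) ≈ 29340.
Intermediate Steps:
r = -688 (r = -1 - 687 = -688)
Q = 1 (Q = sqrt(-1 + 2) = sqrt(1) = 1)
H(L, M) = 19/9 + L**2/9 (H(L, M) = 2 + (L*L + 1)/9 = 2 + (L**2 + 1)/9 = 2 + (1 + L**2)/9 = 2 + (1/9 + L**2/9) = 19/9 + L**2/9)
sqrt(163465 - 119151) + H(-512, r) = sqrt(163465 - 119151) + (19/9 + (1/9)*(-512)**2) = sqrt(44314) + (19/9 + (1/9)*262144) = sqrt(44314) + (19/9 + 262144/9) = sqrt(44314) + 262163/9 = 262163/9 + sqrt(44314)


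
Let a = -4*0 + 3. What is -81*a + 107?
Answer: -136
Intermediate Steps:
a = 3 (a = 0 + 3 = 3)
-81*a + 107 = -81*3 + 107 = -243 + 107 = -136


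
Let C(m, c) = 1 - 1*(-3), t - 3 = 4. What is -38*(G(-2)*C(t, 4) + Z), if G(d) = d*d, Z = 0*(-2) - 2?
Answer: -532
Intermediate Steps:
t = 7 (t = 3 + 4 = 7)
Z = -2 (Z = 0 - 2 = -2)
G(d) = d**2
C(m, c) = 4 (C(m, c) = 1 + 3 = 4)
-38*(G(-2)*C(t, 4) + Z) = -38*((-2)**2*4 - 2) = -38*(4*4 - 2) = -38*(16 - 2) = -38*14 = -532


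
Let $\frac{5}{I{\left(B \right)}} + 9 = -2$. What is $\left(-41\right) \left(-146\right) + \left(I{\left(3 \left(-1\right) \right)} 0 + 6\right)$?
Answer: $5992$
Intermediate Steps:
$I{\left(B \right)} = - \frac{5}{11}$ ($I{\left(B \right)} = \frac{5}{-9 - 2} = \frac{5}{-11} = 5 \left(- \frac{1}{11}\right) = - \frac{5}{11}$)
$\left(-41\right) \left(-146\right) + \left(I{\left(3 \left(-1\right) \right)} 0 + 6\right) = \left(-41\right) \left(-146\right) + \left(\left(- \frac{5}{11}\right) 0 + 6\right) = 5986 + \left(0 + 6\right) = 5986 + 6 = 5992$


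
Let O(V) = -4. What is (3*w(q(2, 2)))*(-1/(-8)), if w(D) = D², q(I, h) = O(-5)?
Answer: 6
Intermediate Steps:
q(I, h) = -4
(3*w(q(2, 2)))*(-1/(-8)) = (3*(-4)²)*(-1/(-8)) = (3*16)*(-1*(-⅛)) = 48*(⅛) = 6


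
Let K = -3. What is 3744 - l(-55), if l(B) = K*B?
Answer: 3579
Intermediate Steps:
l(B) = -3*B
3744 - l(-55) = 3744 - (-3)*(-55) = 3744 - 1*165 = 3744 - 165 = 3579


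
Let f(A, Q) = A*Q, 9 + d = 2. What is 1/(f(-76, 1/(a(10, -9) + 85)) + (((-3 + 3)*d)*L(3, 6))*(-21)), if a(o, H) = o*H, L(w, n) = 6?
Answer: 5/76 ≈ 0.065789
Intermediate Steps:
d = -7 (d = -9 + 2 = -7)
a(o, H) = H*o
1/(f(-76, 1/(a(10, -9) + 85)) + (((-3 + 3)*d)*L(3, 6))*(-21)) = 1/(-76/(-9*10 + 85) + (((-3 + 3)*(-7))*6)*(-21)) = 1/(-76/(-90 + 85) + ((0*(-7))*6)*(-21)) = 1/(-76/(-5) + (0*6)*(-21)) = 1/(-76*(-⅕) + 0*(-21)) = 1/(76/5 + 0) = 1/(76/5) = 5/76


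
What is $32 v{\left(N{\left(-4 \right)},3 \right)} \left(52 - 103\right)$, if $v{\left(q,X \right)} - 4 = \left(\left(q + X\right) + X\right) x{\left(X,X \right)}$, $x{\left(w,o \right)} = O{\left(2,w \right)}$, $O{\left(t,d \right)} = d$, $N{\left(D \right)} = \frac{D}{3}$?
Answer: $-29376$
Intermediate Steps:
$N{\left(D \right)} = \frac{D}{3}$ ($N{\left(D \right)} = D \frac{1}{3} = \frac{D}{3}$)
$x{\left(w,o \right)} = w$
$v{\left(q,X \right)} = 4 + X \left(q + 2 X\right)$ ($v{\left(q,X \right)} = 4 + \left(\left(q + X\right) + X\right) X = 4 + \left(\left(X + q\right) + X\right) X = 4 + \left(q + 2 X\right) X = 4 + X \left(q + 2 X\right)$)
$32 v{\left(N{\left(-4 \right)},3 \right)} \left(52 - 103\right) = 32 \left(4 + 2 \cdot 3^{2} + 3 \cdot \frac{1}{3} \left(-4\right)\right) \left(52 - 103\right) = 32 \left(4 + 2 \cdot 9 + 3 \left(- \frac{4}{3}\right)\right) \left(-51\right) = 32 \left(4 + 18 - 4\right) \left(-51\right) = 32 \cdot 18 \left(-51\right) = 576 \left(-51\right) = -29376$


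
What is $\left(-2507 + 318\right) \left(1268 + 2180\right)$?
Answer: $-7547672$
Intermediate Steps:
$\left(-2507 + 318\right) \left(1268 + 2180\right) = \left(-2189\right) 3448 = -7547672$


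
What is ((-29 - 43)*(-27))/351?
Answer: 72/13 ≈ 5.5385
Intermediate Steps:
((-29 - 43)*(-27))/351 = -72*(-27)*(1/351) = 1944*(1/351) = 72/13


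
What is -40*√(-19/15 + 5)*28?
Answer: -448*√210/3 ≈ -2164.0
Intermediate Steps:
-40*√(-19/15 + 5)*28 = -16*√210/3*28 = -448*√210/3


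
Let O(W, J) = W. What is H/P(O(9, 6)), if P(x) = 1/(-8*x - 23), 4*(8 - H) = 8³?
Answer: 11400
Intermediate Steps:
H = -120 (H = 8 - ¼*8³ = 8 - ¼*512 = 8 - 128 = -120)
P(x) = 1/(-23 - 8*x)
H/P(O(9, 6)) = -120/((-1/(23 + 8*9))) = -120/((-1/(23 + 72))) = -120/((-1/95)) = -120/((-1*1/95)) = -120/(-1/95) = -120*(-95) = 11400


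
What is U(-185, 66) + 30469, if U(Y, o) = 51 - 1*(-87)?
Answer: 30607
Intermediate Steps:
U(Y, o) = 138 (U(Y, o) = 51 + 87 = 138)
U(-185, 66) + 30469 = 138 + 30469 = 30607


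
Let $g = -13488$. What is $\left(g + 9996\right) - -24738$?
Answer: $21246$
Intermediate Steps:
$\left(g + 9996\right) - -24738 = \left(-13488 + 9996\right) - -24738 = -3492 + 24738 = 21246$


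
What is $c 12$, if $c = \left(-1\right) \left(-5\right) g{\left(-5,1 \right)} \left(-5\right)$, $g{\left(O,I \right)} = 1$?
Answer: $-300$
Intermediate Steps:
$c = -25$ ($c = \left(-1\right) \left(-5\right) 1 \left(-5\right) = 5 \cdot 1 \left(-5\right) = 5 \left(-5\right) = -25$)
$c 12 = \left(-25\right) 12 = -300$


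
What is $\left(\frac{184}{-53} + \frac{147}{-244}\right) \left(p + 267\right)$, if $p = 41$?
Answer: $- \frac{4056899}{3233} \approx -1254.8$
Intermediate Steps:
$\left(\frac{184}{-53} + \frac{147}{-244}\right) \left(p + 267\right) = \left(\frac{184}{-53} + \frac{147}{-244}\right) \left(41 + 267\right) = \left(184 \left(- \frac{1}{53}\right) + 147 \left(- \frac{1}{244}\right)\right) 308 = \left(- \frac{184}{53} - \frac{147}{244}\right) 308 = \left(- \frac{52687}{12932}\right) 308 = - \frac{4056899}{3233}$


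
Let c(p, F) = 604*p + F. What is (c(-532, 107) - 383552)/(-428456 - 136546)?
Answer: 704773/565002 ≈ 1.2474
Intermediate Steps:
c(p, F) = F + 604*p
(c(-532, 107) - 383552)/(-428456 - 136546) = ((107 + 604*(-532)) - 383552)/(-428456 - 136546) = ((107 - 321328) - 383552)/(-565002) = (-321221 - 383552)*(-1/565002) = -704773*(-1/565002) = 704773/565002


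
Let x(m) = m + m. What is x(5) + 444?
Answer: 454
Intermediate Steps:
x(m) = 2*m
x(5) + 444 = 2*5 + 444 = 10 + 444 = 454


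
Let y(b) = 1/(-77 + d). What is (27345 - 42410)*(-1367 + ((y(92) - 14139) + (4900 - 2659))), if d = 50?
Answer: 5395620140/27 ≈ 1.9984e+8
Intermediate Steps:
y(b) = -1/27 (y(b) = 1/(-77 + 50) = 1/(-27) = -1/27)
(27345 - 42410)*(-1367 + ((y(92) - 14139) + (4900 - 2659))) = (27345 - 42410)*(-1367 + ((-1/27 - 14139) + (4900 - 2659))) = -15065*(-1367 + (-381754/27 + 2241)) = -15065*(-1367 - 321247/27) = -15065*(-358156/27) = 5395620140/27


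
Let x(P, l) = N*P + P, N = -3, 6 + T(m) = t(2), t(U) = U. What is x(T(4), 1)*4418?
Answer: 35344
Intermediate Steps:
T(m) = -4 (T(m) = -6 + 2 = -4)
x(P, l) = -2*P (x(P, l) = -3*P + P = -2*P)
x(T(4), 1)*4418 = -2*(-4)*4418 = 8*4418 = 35344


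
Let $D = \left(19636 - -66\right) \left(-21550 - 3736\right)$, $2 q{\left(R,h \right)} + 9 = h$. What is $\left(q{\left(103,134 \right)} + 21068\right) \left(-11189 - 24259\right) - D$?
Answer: $-250849192$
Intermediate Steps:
$q{\left(R,h \right)} = - \frac{9}{2} + \frac{h}{2}$
$D = -498184772$ ($D = \left(19636 + \left(100 - 34\right)\right) \left(-25286\right) = \left(19636 + 66\right) \left(-25286\right) = 19702 \left(-25286\right) = -498184772$)
$\left(q{\left(103,134 \right)} + 21068\right) \left(-11189 - 24259\right) - D = \left(\left(- \frac{9}{2} + \frac{1}{2} \cdot 134\right) + 21068\right) \left(-11189 - 24259\right) - -498184772 = \left(\left(- \frac{9}{2} + 67\right) + 21068\right) \left(-35448\right) + 498184772 = \left(\frac{125}{2} + 21068\right) \left(-35448\right) + 498184772 = \frac{42261}{2} \left(-35448\right) + 498184772 = -749033964 + 498184772 = -250849192$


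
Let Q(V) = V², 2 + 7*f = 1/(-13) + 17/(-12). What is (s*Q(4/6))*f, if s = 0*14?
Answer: 0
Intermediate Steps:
s = 0
f = -545/1092 (f = -2/7 + (1/(-13) + 17/(-12))/7 = -2/7 + (1*(-1/13) + 17*(-1/12))/7 = -2/7 + (-1/13 - 17/12)/7 = -2/7 + (⅐)*(-233/156) = -2/7 - 233/1092 = -545/1092 ≈ -0.49908)
(s*Q(4/6))*f = (0*(4/6)²)*(-545/1092) = (0*(4*(⅙))²)*(-545/1092) = (0*(⅔)²)*(-545/1092) = (0*(4/9))*(-545/1092) = 0*(-545/1092) = 0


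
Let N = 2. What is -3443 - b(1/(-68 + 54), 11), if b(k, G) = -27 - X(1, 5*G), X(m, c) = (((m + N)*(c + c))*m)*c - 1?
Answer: 14733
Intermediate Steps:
X(m, c) = -1 + 2*m*c²*(2 + m) (X(m, c) = (((m + 2)*(c + c))*m)*c - 1 = (((2 + m)*(2*c))*m)*c - 1 = ((2*c*(2 + m))*m)*c - 1 = (2*c*m*(2 + m))*c - 1 = 2*m*c²*(2 + m) - 1 = -1 + 2*m*c²*(2 + m))
b(k, G) = -26 - 150*G² (b(k, G) = -27 - (-1 + 2*(5*G)²*1² + 4*1*(5*G)²) = -27 - (-1 + 2*(25*G²)*1 + 4*1*(25*G²)) = -27 - (-1 + 50*G² + 100*G²) = -27 - (-1 + 150*G²) = -27 + (1 - 150*G²) = -26 - 150*G²)
-3443 - b(1/(-68 + 54), 11) = -3443 - (-26 - 150*11²) = -3443 - (-26 - 150*121) = -3443 - (-26 - 18150) = -3443 - 1*(-18176) = -3443 + 18176 = 14733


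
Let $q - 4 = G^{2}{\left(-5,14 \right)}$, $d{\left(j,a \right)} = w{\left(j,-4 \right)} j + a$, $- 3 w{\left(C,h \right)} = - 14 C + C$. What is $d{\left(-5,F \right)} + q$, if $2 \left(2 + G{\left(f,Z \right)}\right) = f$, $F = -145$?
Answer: $- \frac{149}{12} \approx -12.417$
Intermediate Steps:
$G{\left(f,Z \right)} = -2 + \frac{f}{2}$
$w{\left(C,h \right)} = \frac{13 C}{3}$ ($w{\left(C,h \right)} = - \frac{- 14 C + C}{3} = - \frac{\left(-13\right) C}{3} = \frac{13 C}{3}$)
$d{\left(j,a \right)} = a + \frac{13 j^{2}}{3}$ ($d{\left(j,a \right)} = \frac{13 j}{3} j + a = \frac{13 j^{2}}{3} + a = a + \frac{13 j^{2}}{3}$)
$q = \frac{97}{4}$ ($q = 4 + \left(-2 + \frac{1}{2} \left(-5\right)\right)^{2} = 4 + \left(-2 - \frac{5}{2}\right)^{2} = 4 + \left(- \frac{9}{2}\right)^{2} = 4 + \frac{81}{4} = \frac{97}{4} \approx 24.25$)
$d{\left(-5,F \right)} + q = \left(-145 + \frac{13 \left(-5\right)^{2}}{3}\right) + \frac{97}{4} = \left(-145 + \frac{13}{3} \cdot 25\right) + \frac{97}{4} = \left(-145 + \frac{325}{3}\right) + \frac{97}{4} = - \frac{110}{3} + \frac{97}{4} = - \frac{149}{12}$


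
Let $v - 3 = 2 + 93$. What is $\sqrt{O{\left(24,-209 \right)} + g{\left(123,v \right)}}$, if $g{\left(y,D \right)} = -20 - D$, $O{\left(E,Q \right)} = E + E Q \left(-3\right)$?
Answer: $\sqrt{14954} \approx 122.29$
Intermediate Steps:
$v = 98$ ($v = 3 + \left(2 + 93\right) = 3 + 95 = 98$)
$O{\left(E,Q \right)} = E - 3 E Q$
$\sqrt{O{\left(24,-209 \right)} + g{\left(123,v \right)}} = \sqrt{24 \left(1 - -627\right) - 118} = \sqrt{24 \left(1 + 627\right) - 118} = \sqrt{24 \cdot 628 - 118} = \sqrt{15072 - 118} = \sqrt{14954}$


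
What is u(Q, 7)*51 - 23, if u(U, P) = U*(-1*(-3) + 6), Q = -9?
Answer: -4154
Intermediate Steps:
u(U, P) = 9*U (u(U, P) = U*(3 + 6) = U*9 = 9*U)
u(Q, 7)*51 - 23 = (9*(-9))*51 - 23 = -81*51 - 23 = -4131 - 23 = -4154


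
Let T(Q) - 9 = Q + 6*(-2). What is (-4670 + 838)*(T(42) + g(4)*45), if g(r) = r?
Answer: -839208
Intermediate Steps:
T(Q) = -3 + Q (T(Q) = 9 + (Q + 6*(-2)) = 9 + (Q - 12) = 9 + (-12 + Q) = -3 + Q)
(-4670 + 838)*(T(42) + g(4)*45) = (-4670 + 838)*((-3 + 42) + 4*45) = -3832*(39 + 180) = -3832*219 = -839208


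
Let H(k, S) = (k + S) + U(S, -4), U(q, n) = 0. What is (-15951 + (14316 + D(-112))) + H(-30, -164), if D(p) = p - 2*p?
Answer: -1717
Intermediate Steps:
D(p) = -p
H(k, S) = S + k (H(k, S) = (k + S) + 0 = (S + k) + 0 = S + k)
(-15951 + (14316 + D(-112))) + H(-30, -164) = (-15951 + (14316 - 1*(-112))) + (-164 - 30) = (-15951 + (14316 + 112)) - 194 = (-15951 + 14428) - 194 = -1523 - 194 = -1717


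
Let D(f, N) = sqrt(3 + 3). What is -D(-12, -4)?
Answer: -sqrt(6) ≈ -2.4495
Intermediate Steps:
D(f, N) = sqrt(6)
-D(-12, -4) = -sqrt(6)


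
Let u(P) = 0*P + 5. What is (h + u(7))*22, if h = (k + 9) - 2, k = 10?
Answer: 484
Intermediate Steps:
u(P) = 5 (u(P) = 0 + 5 = 5)
h = 17 (h = (10 + 9) - 2 = 19 - 2 = 17)
(h + u(7))*22 = (17 + 5)*22 = 22*22 = 484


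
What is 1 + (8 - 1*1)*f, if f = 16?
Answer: 113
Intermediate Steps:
1 + (8 - 1*1)*f = 1 + (8 - 1*1)*16 = 1 + (8 - 1)*16 = 1 + 7*16 = 1 + 112 = 113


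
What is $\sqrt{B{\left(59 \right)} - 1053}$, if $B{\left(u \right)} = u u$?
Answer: $2 \sqrt{607} \approx 49.275$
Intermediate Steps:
$B{\left(u \right)} = u^{2}$
$\sqrt{B{\left(59 \right)} - 1053} = \sqrt{59^{2} - 1053} = \sqrt{3481 + \left(-1486 + 433\right)} = \sqrt{3481 - 1053} = \sqrt{2428} = 2 \sqrt{607}$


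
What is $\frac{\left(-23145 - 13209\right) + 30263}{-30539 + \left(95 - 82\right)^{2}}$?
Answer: $\frac{6091}{30370} \approx 0.20056$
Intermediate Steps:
$\frac{\left(-23145 - 13209\right) + 30263}{-30539 + \left(95 - 82\right)^{2}} = \frac{-36354 + 30263}{-30539 + 13^{2}} = - \frac{6091}{-30539 + 169} = - \frac{6091}{-30370} = \left(-6091\right) \left(- \frac{1}{30370}\right) = \frac{6091}{30370}$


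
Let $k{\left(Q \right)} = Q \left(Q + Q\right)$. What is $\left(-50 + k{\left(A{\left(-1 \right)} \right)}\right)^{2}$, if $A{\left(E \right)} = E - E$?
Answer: $2500$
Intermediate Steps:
$A{\left(E \right)} = 0$
$k{\left(Q \right)} = 2 Q^{2}$ ($k{\left(Q \right)} = Q 2 Q = 2 Q^{2}$)
$\left(-50 + k{\left(A{\left(-1 \right)} \right)}\right)^{2} = \left(-50 + 2 \cdot 0^{2}\right)^{2} = \left(-50 + 2 \cdot 0\right)^{2} = \left(-50 + 0\right)^{2} = \left(-50\right)^{2} = 2500$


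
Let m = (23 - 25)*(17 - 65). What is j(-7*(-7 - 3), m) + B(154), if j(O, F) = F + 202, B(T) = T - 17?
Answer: 435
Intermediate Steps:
m = 96 (m = -2*(-48) = 96)
B(T) = -17 + T
j(O, F) = 202 + F
j(-7*(-7 - 3), m) + B(154) = (202 + 96) + (-17 + 154) = 298 + 137 = 435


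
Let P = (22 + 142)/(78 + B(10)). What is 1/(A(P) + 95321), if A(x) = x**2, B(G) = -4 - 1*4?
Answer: 1225/116774949 ≈ 1.0490e-5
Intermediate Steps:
B(G) = -8 (B(G) = -4 - 4 = -8)
P = 82/35 (P = (22 + 142)/(78 - 8) = 164/70 = 164*(1/70) = 82/35 ≈ 2.3429)
1/(A(P) + 95321) = 1/((82/35)**2 + 95321) = 1/(6724/1225 + 95321) = 1/(116774949/1225) = 1225/116774949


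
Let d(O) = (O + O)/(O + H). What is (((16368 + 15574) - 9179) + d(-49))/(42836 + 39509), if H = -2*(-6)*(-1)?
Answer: 1388641/5023045 ≈ 0.27645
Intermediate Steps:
H = -12 (H = 12*(-1) = -12)
d(O) = 2*O/(-12 + O) (d(O) = (O + O)/(O - 12) = (2*O)/(-12 + O) = 2*O/(-12 + O))
(((16368 + 15574) - 9179) + d(-49))/(42836 + 39509) = (((16368 + 15574) - 9179) + 2*(-49)/(-12 - 49))/(42836 + 39509) = ((31942 - 9179) + 2*(-49)/(-61))/82345 = (22763 + 2*(-49)*(-1/61))*(1/82345) = (22763 + 98/61)*(1/82345) = (1388641/61)*(1/82345) = 1388641/5023045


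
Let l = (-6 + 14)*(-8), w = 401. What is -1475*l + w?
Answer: 94801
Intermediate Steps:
l = -64 (l = 8*(-8) = -64)
-1475*l + w = -1475*(-64) + 401 = 94400 + 401 = 94801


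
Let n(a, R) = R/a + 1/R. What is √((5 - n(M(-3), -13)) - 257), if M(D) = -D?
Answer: 2*I*√94146/39 ≈ 15.735*I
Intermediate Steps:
n(a, R) = 1/R + R/a (n(a, R) = R/a + 1/R = 1/R + R/a)
√((5 - n(M(-3), -13)) - 257) = √((5 - (1/(-13) - 13/((-1*(-3))))) - 257) = √((5 - (-1/13 - 13/3)) - 257) = √((5 - 1*(-172/39)) - 257) = √((5 + 172/39) - 257) = √(367/39 - 257) = √(-9656/39) = 2*I*√94146/39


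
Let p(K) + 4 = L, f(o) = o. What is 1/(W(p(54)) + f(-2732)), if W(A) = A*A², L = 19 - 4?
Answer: -1/1401 ≈ -0.00071378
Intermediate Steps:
L = 15
p(K) = 11 (p(K) = -4 + 15 = 11)
W(A) = A³
1/(W(p(54)) + f(-2732)) = 1/(11³ - 2732) = 1/(1331 - 2732) = 1/(-1401) = -1/1401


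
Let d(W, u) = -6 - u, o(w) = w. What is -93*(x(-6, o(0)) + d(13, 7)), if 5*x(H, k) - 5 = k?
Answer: 1116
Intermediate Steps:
x(H, k) = 1 + k/5
-93*(x(-6, o(0)) + d(13, 7)) = -93*((1 + (1/5)*0) + (-6 - 1*7)) = -93*((1 + 0) + (-6 - 7)) = -93*(1 - 13) = -93*(-12) = 1116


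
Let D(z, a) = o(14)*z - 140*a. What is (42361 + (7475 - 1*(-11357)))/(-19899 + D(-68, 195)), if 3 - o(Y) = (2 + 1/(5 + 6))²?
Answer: -7404353/5699791 ≈ -1.2991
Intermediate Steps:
o(Y) = -166/121 (o(Y) = 3 - (2 + 1/(5 + 6))² = 3 - (2 + 1/11)² = 3 - (23/11)² = 3 - 1*529/121 = 3 - 529/121 = -166/121)
D(z, a) = -140*a - 166*z/121 (D(z, a) = -166*z/121 - 140*a = -140*a - 166*z/121)
(42361 + (7475 - 1*(-11357)))/(-19899 + D(-68, 195)) = (42361 + (7475 - 1*(-11357)))/(-19899 + (-140*195 - 166/121*(-68))) = (42361 + (7475 + 11357))/(-19899 + (-27300 + 11288/121)) = (42361 + 18832)/(-19899 - 3292012/121) = 61193/(-5699791/121) = 61193*(-121/5699791) = -7404353/5699791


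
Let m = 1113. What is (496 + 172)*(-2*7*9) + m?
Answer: -83055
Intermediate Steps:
(496 + 172)*(-2*7*9) + m = (496 + 172)*(-2*7*9) + 1113 = 668*(-14*9) + 1113 = 668*(-126) + 1113 = -84168 + 1113 = -83055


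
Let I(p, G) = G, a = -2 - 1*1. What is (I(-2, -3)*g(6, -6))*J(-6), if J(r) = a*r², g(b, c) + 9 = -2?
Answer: -3564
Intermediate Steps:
g(b, c) = -11 (g(b, c) = -9 - 2 = -11)
a = -3 (a = -2 - 1 = -3)
J(r) = -3*r²
(I(-2, -3)*g(6, -6))*J(-6) = (-3*(-11))*(-3*(-6)²) = 33*(-3*36) = 33*(-108) = -3564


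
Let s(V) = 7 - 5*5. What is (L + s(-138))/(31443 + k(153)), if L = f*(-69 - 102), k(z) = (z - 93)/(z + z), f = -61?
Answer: 531063/1603603 ≈ 0.33117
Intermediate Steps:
s(V) = -18 (s(V) = 7 - 25 = -18)
k(z) = (-93 + z)/(2*z) (k(z) = (-93 + z)/((2*z)) = (-93 + z)*(1/(2*z)) = (-93 + z)/(2*z))
L = 10431 (L = -61*(-69 - 102) = -61*(-171) = 10431)
(L + s(-138))/(31443 + k(153)) = (10431 - 18)/(31443 + (½)*(-93 + 153)/153) = 10413/(31443 + (½)*(1/153)*60) = 10413/(31443 + 10/51) = 10413/(1603603/51) = 10413*(51/1603603) = 531063/1603603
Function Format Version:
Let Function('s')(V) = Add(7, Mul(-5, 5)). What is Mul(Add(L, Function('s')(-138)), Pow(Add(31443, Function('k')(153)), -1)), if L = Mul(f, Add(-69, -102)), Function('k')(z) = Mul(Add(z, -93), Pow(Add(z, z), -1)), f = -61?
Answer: Rational(531063, 1603603) ≈ 0.33117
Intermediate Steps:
Function('s')(V) = -18 (Function('s')(V) = Add(7, -25) = -18)
Function('k')(z) = Mul(Rational(1, 2), Pow(z, -1), Add(-93, z)) (Function('k')(z) = Mul(Add(-93, z), Pow(Mul(2, z), -1)) = Mul(Add(-93, z), Mul(Rational(1, 2), Pow(z, -1))) = Mul(Rational(1, 2), Pow(z, -1), Add(-93, z)))
L = 10431 (L = Mul(-61, Add(-69, -102)) = Mul(-61, -171) = 10431)
Mul(Add(L, Function('s')(-138)), Pow(Add(31443, Function('k')(153)), -1)) = Mul(Add(10431, -18), Pow(Add(31443, Mul(Rational(1, 2), Pow(153, -1), Add(-93, 153))), -1)) = Mul(10413, Pow(Add(31443, Mul(Rational(1, 2), Rational(1, 153), 60)), -1)) = Mul(10413, Pow(Add(31443, Rational(10, 51)), -1)) = Mul(10413, Pow(Rational(1603603, 51), -1)) = Mul(10413, Rational(51, 1603603)) = Rational(531063, 1603603)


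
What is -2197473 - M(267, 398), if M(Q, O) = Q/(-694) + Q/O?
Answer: -151742122827/69053 ≈ -2.1975e+6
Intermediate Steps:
M(Q, O) = -Q/694 + Q/O (M(Q, O) = Q*(-1/694) + Q/O = -Q/694 + Q/O)
-2197473 - M(267, 398) = -2197473 - (-1/694*267 + 267/398) = -2197473 - (-267/694 + 267*(1/398)) = -2197473 - (-267/694 + 267/398) = -2197473 - 1*19758/69053 = -2197473 - 19758/69053 = -151742122827/69053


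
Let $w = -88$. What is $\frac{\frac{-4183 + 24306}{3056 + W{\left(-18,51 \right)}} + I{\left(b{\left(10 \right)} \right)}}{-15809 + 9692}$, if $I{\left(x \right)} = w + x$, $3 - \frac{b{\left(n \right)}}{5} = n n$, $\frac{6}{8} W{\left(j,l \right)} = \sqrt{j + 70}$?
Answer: $\frac{991833013}{10711299268} + \frac{20123 \sqrt{13}}{21422598536} \approx 0.0926$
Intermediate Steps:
$W{\left(j,l \right)} = \frac{4 \sqrt{70 + j}}{3}$ ($W{\left(j,l \right)} = \frac{4 \sqrt{j + 70}}{3} = \frac{4 \sqrt{70 + j}}{3}$)
$b{\left(n \right)} = 15 - 5 n^{2}$ ($b{\left(n \right)} = 15 - 5 n n = 15 - 5 n^{2}$)
$I{\left(x \right)} = -88 + x$
$\frac{\frac{-4183 + 24306}{3056 + W{\left(-18,51 \right)}} + I{\left(b{\left(10 \right)} \right)}}{-15809 + 9692} = \frac{\frac{-4183 + 24306}{3056 + \frac{4 \sqrt{70 - 18}}{3}} + \left(-88 + \left(15 - 5 \cdot 10^{2}\right)\right)}{-15809 + 9692} = \frac{\frac{20123}{3056 + \frac{4 \sqrt{52}}{3}} + \left(-88 + \left(15 - 500\right)\right)}{-6117} = \left(\frac{20123}{3056 + \frac{4 \cdot 2 \sqrt{13}}{3}} + \left(-88 + \left(15 - 500\right)\right)\right) \left(- \frac{1}{6117}\right) = \left(\frac{20123}{3056 + \frac{8 \sqrt{13}}{3}} - 573\right) \left(- \frac{1}{6117}\right) = \left(-573 + \frac{20123}{3056 + \frac{8 \sqrt{13}}{3}}\right) \left(- \frac{1}{6117}\right) = \frac{191}{2039} - \frac{20123}{6117 \left(3056 + \frac{8 \sqrt{13}}{3}\right)}$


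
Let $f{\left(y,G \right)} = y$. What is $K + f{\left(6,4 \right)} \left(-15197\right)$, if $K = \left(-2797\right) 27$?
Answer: $-166701$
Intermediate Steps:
$K = -75519$
$K + f{\left(6,4 \right)} \left(-15197\right) = -75519 + 6 \left(-15197\right) = -75519 - 91182 = -166701$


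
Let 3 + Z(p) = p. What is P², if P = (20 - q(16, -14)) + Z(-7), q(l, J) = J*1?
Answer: 576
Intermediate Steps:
q(l, J) = J
Z(p) = -3 + p
P = 24 (P = (20 - 1*(-14)) + (-3 - 7) = (20 + 14) - 10 = 34 - 10 = 24)
P² = 24² = 576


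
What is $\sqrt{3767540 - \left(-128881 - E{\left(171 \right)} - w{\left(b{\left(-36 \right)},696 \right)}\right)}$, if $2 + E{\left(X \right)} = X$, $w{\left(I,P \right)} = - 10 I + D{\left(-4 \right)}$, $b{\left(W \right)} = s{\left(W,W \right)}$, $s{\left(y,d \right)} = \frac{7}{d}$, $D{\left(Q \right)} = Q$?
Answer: $\frac{\sqrt{140277166}}{6} \approx 1974.0$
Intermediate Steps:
$b{\left(W \right)} = \frac{7}{W}$
$w{\left(I,P \right)} = -4 - 10 I$ ($w{\left(I,P \right)} = - 10 I - 4 = -4 - 10 I$)
$E{\left(X \right)} = -2 + X$
$\sqrt{3767540 - \left(-128881 - E{\left(171 \right)} - w{\left(b{\left(-36 \right)},696 \right)}\right)} = \sqrt{3767540 - \left(-129046 + 10 \cdot 7 \frac{1}{-36}\right)} = \sqrt{3767540 - \left(-129046 + 10 \cdot 7 \left(- \frac{1}{36}\right)\right)} = \sqrt{3767540 + \left(\left(726671 - \frac{37}{18}\right) - 597621\right)} = \sqrt{3767540 + \left(\frac{13080041}{18} - 597621\right)} = \sqrt{3767540 + \frac{2322863}{18}} = \sqrt{\frac{70138583}{18}} = \frac{\sqrt{140277166}}{6}$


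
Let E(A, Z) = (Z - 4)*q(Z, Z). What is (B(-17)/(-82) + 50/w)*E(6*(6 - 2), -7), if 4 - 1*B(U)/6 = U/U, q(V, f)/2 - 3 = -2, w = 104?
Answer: -6127/1066 ≈ -5.7477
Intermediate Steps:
q(V, f) = 2 (q(V, f) = 6 + 2*(-2) = 6 - 4 = 2)
B(U) = 18 (B(U) = 24 - 6*U/U = 24 - 6*1 = 24 - 6 = 18)
E(A, Z) = -8 + 2*Z (E(A, Z) = (Z - 4)*2 = (-4 + Z)*2 = -8 + 2*Z)
(B(-17)/(-82) + 50/w)*E(6*(6 - 2), -7) = (18/(-82) + 50/104)*(-8 + 2*(-7)) = (18*(-1/82) + 50*(1/104))*(-8 - 14) = (-9/41 + 25/52)*(-22) = (557/2132)*(-22) = -6127/1066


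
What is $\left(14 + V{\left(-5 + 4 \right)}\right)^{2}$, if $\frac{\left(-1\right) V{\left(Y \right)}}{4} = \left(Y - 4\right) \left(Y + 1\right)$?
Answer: $196$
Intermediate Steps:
$V{\left(Y \right)} = - 4 \left(1 + Y\right) \left(-4 + Y\right)$ ($V{\left(Y \right)} = - 4 \left(Y - 4\right) \left(Y + 1\right) = - 4 \left(-4 + Y\right) \left(1 + Y\right) = - 4 \left(1 + Y\right) \left(-4 + Y\right)$)
$\left(14 + V{\left(-5 + 4 \right)}\right)^{2} = \left(14 + \left(16 - 4 \left(-5 + 4\right)^{2} + 12 \left(-5 + 4\right)\right)\right)^{2} = \left(14 + \left(16 - 4 \left(-1\right)^{2} + 12 \left(-1\right)\right)\right)^{2} = \left(14 - 0\right)^{2} = \left(14 + 0\right)^{2} = 14^{2} = 196$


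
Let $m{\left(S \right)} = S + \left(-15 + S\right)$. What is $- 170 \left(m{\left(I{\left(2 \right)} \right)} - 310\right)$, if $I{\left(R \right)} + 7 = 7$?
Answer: $55250$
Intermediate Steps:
$I{\left(R \right)} = 0$ ($I{\left(R \right)} = -7 + 7 = 0$)
$m{\left(S \right)} = -15 + 2 S$
$- 170 \left(m{\left(I{\left(2 \right)} \right)} - 310\right) = - 170 \left(\left(-15 + 2 \cdot 0\right) - 310\right) = - 170 \left(\left(-15 + 0\right) - 310\right) = - 170 \left(-15 - 310\right) = \left(-170\right) \left(-325\right) = 55250$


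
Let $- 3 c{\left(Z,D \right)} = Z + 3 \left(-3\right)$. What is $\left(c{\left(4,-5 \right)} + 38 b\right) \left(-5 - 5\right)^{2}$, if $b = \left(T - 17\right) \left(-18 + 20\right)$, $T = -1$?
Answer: $- \frac{409900}{3} \approx -1.3663 \cdot 10^{5}$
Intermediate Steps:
$c{\left(Z,D \right)} = 3 - \frac{Z}{3}$ ($c{\left(Z,D \right)} = - \frac{Z + 3 \left(-3\right)}{3} = - \frac{Z - 9}{3} = - \frac{-9 + Z}{3} = 3 - \frac{Z}{3}$)
$b = -36$ ($b = \left(-1 - 17\right) \left(-18 + 20\right) = \left(-18\right) 2 = -36$)
$\left(c{\left(4,-5 \right)} + 38 b\right) \left(-5 - 5\right)^{2} = \left(\left(3 - \frac{4}{3}\right) + 38 \left(-36\right)\right) \left(-5 - 5\right)^{2} = \left(\left(3 - \frac{4}{3}\right) - 1368\right) \left(-10\right)^{2} = \left(\frac{5}{3} - 1368\right) 100 = \left(- \frac{4099}{3}\right) 100 = - \frac{409900}{3}$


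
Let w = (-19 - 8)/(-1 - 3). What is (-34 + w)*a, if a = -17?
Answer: 1853/4 ≈ 463.25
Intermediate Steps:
w = 27/4 (w = -27/(-4) = -27*(-¼) = 27/4 ≈ 6.7500)
(-34 + w)*a = (-34 + 27/4)*(-17) = -109/4*(-17) = 1853/4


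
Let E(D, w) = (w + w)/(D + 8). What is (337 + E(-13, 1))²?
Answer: 2832489/25 ≈ 1.1330e+5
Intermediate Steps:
E(D, w) = 2*w/(8 + D) (E(D, w) = (2*w)/(8 + D) = 2*w/(8 + D))
(337 + E(-13, 1))² = (337 + 2*1/(8 - 13))² = (337 + 2*1/(-5))² = (337 + 2*1*(-⅕))² = (337 - ⅖)² = (1683/5)² = 2832489/25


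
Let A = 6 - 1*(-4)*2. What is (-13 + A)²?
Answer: 1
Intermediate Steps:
A = 14 (A = 6 + 4*2 = 6 + 8 = 14)
(-13 + A)² = (-13 + 14)² = 1² = 1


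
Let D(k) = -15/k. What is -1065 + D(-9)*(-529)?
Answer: -5840/3 ≈ -1946.7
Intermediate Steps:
-1065 + D(-9)*(-529) = -1065 - 15/(-9)*(-529) = -1065 - 15*(-⅑)*(-529) = -1065 + (5/3)*(-529) = -1065 - 2645/3 = -5840/3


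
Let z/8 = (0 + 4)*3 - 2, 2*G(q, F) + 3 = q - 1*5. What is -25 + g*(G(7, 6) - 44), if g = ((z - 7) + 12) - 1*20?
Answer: -5835/2 ≈ -2917.5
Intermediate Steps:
G(q, F) = -4 + q/2 (G(q, F) = -3/2 + (q - 1*5)/2 = -3/2 + (q - 5)/2 = -3/2 + (-5 + q)/2 = -3/2 + (-5/2 + q/2) = -4 + q/2)
z = 80 (z = 8*((0 + 4)*3 - 2) = 8*(4*3 - 2) = 8*(12 - 2) = 8*10 = 80)
g = 65 (g = ((80 - 7) + 12) - 1*20 = (73 + 12) - 20 = 85 - 20 = 65)
-25 + g*(G(7, 6) - 44) = -25 + 65*((-4 + (1/2)*7) - 44) = -25 + 65*((-4 + 7/2) - 44) = -25 + 65*(-1/2 - 44) = -25 + 65*(-89/2) = -25 - 5785/2 = -5835/2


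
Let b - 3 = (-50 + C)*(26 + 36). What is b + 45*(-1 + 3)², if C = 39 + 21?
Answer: 803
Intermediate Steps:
C = 60
b = 623 (b = 3 + (-50 + 60)*(26 + 36) = 3 + 10*62 = 3 + 620 = 623)
b + 45*(-1 + 3)² = 623 + 45*(-1 + 3)² = 623 + 45*2² = 623 + 45*4 = 623 + 180 = 803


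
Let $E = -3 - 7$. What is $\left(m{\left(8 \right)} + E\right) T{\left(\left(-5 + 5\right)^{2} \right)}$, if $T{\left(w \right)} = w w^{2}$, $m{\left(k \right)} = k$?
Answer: $0$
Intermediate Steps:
$E = -10$ ($E = -3 - 7 = -10$)
$T{\left(w \right)} = w^{3}$
$\left(m{\left(8 \right)} + E\right) T{\left(\left(-5 + 5\right)^{2} \right)} = \left(8 - 10\right) \left(\left(-5 + 5\right)^{2}\right)^{3} = - 2 \left(0^{2}\right)^{3} = - 2 \cdot 0^{3} = \left(-2\right) 0 = 0$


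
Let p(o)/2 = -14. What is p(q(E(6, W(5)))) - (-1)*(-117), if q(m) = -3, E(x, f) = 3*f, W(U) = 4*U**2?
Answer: -145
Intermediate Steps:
p(o) = -28 (p(o) = 2*(-14) = -28)
p(q(E(6, W(5)))) - (-1)*(-117) = -28 - (-1)*(-117) = -28 - 1*117 = -28 - 117 = -145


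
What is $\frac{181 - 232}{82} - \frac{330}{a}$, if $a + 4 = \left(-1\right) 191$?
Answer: $\frac{1141}{1066} \approx 1.0704$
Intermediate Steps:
$a = -195$ ($a = -4 - 191 = -195$)
$\frac{181 - 232}{82} - \frac{330}{a} = \frac{181 - 232}{82} - \frac{330}{-195} = \left(181 - 232\right) \frac{1}{82} - - \frac{22}{13} = \left(-51\right) \frac{1}{82} + \frac{22}{13} = - \frac{51}{82} + \frac{22}{13} = \frac{1141}{1066}$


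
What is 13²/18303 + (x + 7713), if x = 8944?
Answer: 304873240/18303 ≈ 16657.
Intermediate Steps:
13²/18303 + (x + 7713) = 13²/18303 + (8944 + 7713) = 169*(1/18303) + 16657 = 169/18303 + 16657 = 304873240/18303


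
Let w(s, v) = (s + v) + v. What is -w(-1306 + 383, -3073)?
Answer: 7069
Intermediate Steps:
w(s, v) = s + 2*v
-w(-1306 + 383, -3073) = -((-1306 + 383) + 2*(-3073)) = -(-923 - 6146) = -1*(-7069) = 7069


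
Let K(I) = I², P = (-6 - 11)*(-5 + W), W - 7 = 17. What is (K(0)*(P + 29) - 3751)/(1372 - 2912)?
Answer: 341/140 ≈ 2.4357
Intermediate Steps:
W = 24 (W = 7 + 17 = 24)
P = -323 (P = (-6 - 11)*(-5 + 24) = -17*19 = -323)
(K(0)*(P + 29) - 3751)/(1372 - 2912) = (0²*(-323 + 29) - 3751)/(1372 - 2912) = (0*(-294) - 3751)/(-1540) = (0 - 3751)*(-1/1540) = -3751*(-1/1540) = 341/140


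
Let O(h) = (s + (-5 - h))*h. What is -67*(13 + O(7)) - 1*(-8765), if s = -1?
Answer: 13991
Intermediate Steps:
O(h) = h*(-6 - h) (O(h) = (-1 + (-5 - h))*h = (-6 - h)*h = h*(-6 - h))
-67*(13 + O(7)) - 1*(-8765) = -67*(13 - 1*7*(6 + 7)) - 1*(-8765) = -67*(13 - 1*7*13) + 8765 = -67*(13 - 91) + 8765 = -67*(-78) + 8765 = 5226 + 8765 = 13991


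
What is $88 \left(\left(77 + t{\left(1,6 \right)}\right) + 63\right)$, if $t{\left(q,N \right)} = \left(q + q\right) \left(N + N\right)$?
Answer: $14432$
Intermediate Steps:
$t{\left(q,N \right)} = 4 N q$ ($t{\left(q,N \right)} = 2 q 2 N = 4 N q$)
$88 \left(\left(77 + t{\left(1,6 \right)}\right) + 63\right) = 88 \left(\left(77 + 4 \cdot 6 \cdot 1\right) + 63\right) = 88 \left(\left(77 + 24\right) + 63\right) = 88 \left(101 + 63\right) = 88 \cdot 164 = 14432$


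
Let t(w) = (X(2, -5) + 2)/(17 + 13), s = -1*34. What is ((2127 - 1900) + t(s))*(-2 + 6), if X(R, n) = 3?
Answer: 2726/3 ≈ 908.67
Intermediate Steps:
s = -34
t(w) = ⅙ (t(w) = (3 + 2)/(17 + 13) = 5/30 = 5*(1/30) = ⅙)
((2127 - 1900) + t(s))*(-2 + 6) = ((2127 - 1900) + ⅙)*(-2 + 6) = (227 + ⅙)*4 = (1363/6)*4 = 2726/3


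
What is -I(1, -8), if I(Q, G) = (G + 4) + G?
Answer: 12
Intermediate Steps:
I(Q, G) = 4 + 2*G (I(Q, G) = (4 + G) + G = 4 + 2*G)
-I(1, -8) = -(4 + 2*(-8)) = -(4 - 16) = -1*(-12) = 12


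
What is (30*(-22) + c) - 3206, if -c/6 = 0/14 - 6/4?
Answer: -3857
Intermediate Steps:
c = 9 (c = -6*(0/14 - 6/4) = -6*(0*(1/14) - 6*¼) = -6*(0 - 3/2) = -6*(-3/2) = 9)
(30*(-22) + c) - 3206 = (30*(-22) + 9) - 3206 = (-660 + 9) - 3206 = -651 - 3206 = -3857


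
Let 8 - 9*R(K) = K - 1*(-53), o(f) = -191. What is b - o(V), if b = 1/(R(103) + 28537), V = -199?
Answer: 49026844/256685 ≈ 191.00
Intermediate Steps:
R(K) = -5 - K/9 (R(K) = 8/9 - (K - 1*(-53))/9 = 8/9 - (K + 53)/9 = 8/9 - (53 + K)/9 = 8/9 + (-53/9 - K/9) = -5 - K/9)
b = 9/256685 (b = 1/((-5 - ⅑*103) + 28537) = 1/((-5 - 103/9) + 28537) = 1/(-148/9 + 28537) = 1/(256685/9) = 9/256685 ≈ 3.5062e-5)
b - o(V) = 9/256685 - 1*(-191) = 9/256685 + 191 = 49026844/256685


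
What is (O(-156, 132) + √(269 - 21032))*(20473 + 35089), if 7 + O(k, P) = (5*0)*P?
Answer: -388934 + 166686*I*√2307 ≈ -3.8893e+5 + 8.0061e+6*I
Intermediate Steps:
O(k, P) = -7 (O(k, P) = -7 + (5*0)*P = -7 + 0*P = -7 + 0 = -7)
(O(-156, 132) + √(269 - 21032))*(20473 + 35089) = (-7 + √(269 - 21032))*(20473 + 35089) = (-7 + √(-20763))*55562 = (-7 + 3*I*√2307)*55562 = -388934 + 166686*I*√2307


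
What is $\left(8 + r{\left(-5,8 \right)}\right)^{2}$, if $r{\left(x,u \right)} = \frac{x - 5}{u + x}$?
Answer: $\frac{196}{9} \approx 21.778$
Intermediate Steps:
$r{\left(x,u \right)} = \frac{-5 + x}{u + x}$
$\left(8 + r{\left(-5,8 \right)}\right)^{2} = \left(8 + \frac{-5 - 5}{8 - 5}\right)^{2} = \left(8 + \frac{1}{3} \left(-10\right)\right)^{2} = \left(8 - \frac{10}{3}\right)^{2} = \left(\frac{14}{3}\right)^{2} = \frac{196}{9}$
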